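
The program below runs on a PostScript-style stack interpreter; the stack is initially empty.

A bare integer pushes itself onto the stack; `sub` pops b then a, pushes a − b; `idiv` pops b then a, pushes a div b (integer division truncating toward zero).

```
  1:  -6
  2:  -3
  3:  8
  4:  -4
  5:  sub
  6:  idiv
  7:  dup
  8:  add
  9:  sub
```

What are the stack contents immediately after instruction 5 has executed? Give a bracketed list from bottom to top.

[-6, -3, 12]

-6  → -6
-3  → -6 -3
8   → -6 -3 8
-4  → -6 -3 8 -4
sub → -6 -3 12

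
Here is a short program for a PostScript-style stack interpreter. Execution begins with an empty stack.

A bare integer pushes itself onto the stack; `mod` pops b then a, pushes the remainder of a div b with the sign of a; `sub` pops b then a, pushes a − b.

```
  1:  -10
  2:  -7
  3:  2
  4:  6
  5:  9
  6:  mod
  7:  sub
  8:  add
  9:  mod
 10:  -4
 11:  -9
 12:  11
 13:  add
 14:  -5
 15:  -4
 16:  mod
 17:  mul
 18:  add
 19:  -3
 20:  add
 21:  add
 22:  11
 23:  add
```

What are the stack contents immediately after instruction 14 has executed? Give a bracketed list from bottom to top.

-10 → [-10]
-7  → [-10, -7]
2   → [-10, -7, 2]
6   → [-10, -7, 2, 6]
9   → [-10, -7, 2, 6, 9]
mod → [-10, -7, 2, 6]
sub → [-10, -7, -4]
add → [-10, -11]
mod → [-10]
-4  → [-10, -4]
-9  → [-10, -4, -9]
11  → [-10, -4, -9, 11]
add → [-10, -4, 2]
-5  → [-10, -4, 2, -5]

[-10, -4, 2, -5]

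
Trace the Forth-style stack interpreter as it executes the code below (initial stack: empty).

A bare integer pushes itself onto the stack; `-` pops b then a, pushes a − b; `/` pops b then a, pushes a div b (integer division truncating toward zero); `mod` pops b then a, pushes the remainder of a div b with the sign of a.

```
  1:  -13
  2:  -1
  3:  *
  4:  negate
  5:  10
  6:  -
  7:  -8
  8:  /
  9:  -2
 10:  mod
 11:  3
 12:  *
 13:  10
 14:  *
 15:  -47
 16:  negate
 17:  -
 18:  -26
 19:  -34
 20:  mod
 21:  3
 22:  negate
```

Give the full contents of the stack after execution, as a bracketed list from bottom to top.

-13    : [-13]
-1     : [-13, -1]
*      : [13]
negate : [-13]
10     : [-13, 10]
-      : [-23]
-8     : [-23, -8]
/      : [2]
-2     : [2, -2]
mod    : [0]
3      : [0, 3]
*      : [0]
10     : [0, 10]
*      : [0]
-47    : [0, -47]
negate : [0, 47]
-      : [-47]
-26    : [-47, -26]
-34    : [-47, -26, -34]
mod    : [-47, -26]
3      : [-47, -26, 3]
negate : [-47, -26, -3]

[-47, -26, -3]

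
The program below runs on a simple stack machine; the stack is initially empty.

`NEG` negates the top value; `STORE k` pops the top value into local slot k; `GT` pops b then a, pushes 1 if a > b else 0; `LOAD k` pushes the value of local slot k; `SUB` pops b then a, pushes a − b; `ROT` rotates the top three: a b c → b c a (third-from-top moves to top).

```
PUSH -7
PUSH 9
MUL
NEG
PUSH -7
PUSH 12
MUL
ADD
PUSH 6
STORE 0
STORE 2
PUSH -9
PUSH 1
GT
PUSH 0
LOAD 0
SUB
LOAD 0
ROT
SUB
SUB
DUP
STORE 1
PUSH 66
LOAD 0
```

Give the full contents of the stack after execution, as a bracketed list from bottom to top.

[-12, 66, 6]

PUSH -7 : [-7]
PUSH 9  : [-7, 9]
MUL     : [-63]
NEG     : [63]
PUSH -7 : [63, -7]
PUSH 12 : [63, -7, 12]
MUL     : [63, -84]
ADD     : [-21]
PUSH 6  : [-21, 6]
STORE 0 : [-21]
STORE 2 : []
PUSH -9 : [-9]
PUSH 1  : [-9, 1]
GT      : [0]
PUSH 0  : [0, 0]
LOAD 0  : [0, 0, 6]
SUB     : [0, -6]
LOAD 0  : [0, -6, 6]
ROT     : [-6, 6, 0]
SUB     : [-6, 6]
SUB     : [-12]
DUP     : [-12, -12]
STORE 1 : [-12]
PUSH 66 : [-12, 66]
LOAD 0  : [-12, 66, 6]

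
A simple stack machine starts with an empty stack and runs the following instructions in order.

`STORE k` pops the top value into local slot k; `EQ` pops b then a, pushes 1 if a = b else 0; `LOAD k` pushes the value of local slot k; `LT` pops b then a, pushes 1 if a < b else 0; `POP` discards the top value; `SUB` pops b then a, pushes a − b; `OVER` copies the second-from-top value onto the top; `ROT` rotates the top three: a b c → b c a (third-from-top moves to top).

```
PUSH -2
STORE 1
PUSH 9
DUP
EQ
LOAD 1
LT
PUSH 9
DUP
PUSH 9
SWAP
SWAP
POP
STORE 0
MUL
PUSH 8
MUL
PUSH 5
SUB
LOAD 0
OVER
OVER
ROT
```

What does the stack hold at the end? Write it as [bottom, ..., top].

[-5, -5, 9, 9]

PUSH -2 → -2
STORE 1 → (empty)
PUSH 9  → 9
DUP     → 9 9
EQ      → 1
LOAD 1  → 1 -2
LT      → 0
PUSH 9  → 0 9
DUP     → 0 9 9
PUSH 9  → 0 9 9 9
SWAP    → 0 9 9 9
SWAP    → 0 9 9 9
POP     → 0 9 9
STORE 0 → 0 9
MUL     → 0
PUSH 8  → 0 8
MUL     → 0
PUSH 5  → 0 5
SUB     → -5
LOAD 0  → -5 9
OVER    → -5 9 -5
OVER    → -5 9 -5 9
ROT     → -5 -5 9 9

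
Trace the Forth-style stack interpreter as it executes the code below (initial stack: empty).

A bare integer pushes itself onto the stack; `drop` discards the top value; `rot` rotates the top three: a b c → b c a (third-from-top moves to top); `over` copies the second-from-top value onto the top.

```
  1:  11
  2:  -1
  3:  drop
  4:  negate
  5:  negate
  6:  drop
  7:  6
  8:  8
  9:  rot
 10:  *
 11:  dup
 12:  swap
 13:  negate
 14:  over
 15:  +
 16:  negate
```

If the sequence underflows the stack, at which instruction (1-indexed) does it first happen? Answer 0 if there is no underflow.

9

11     -> 11
-1     -> 11 -1
drop   -> 11
negate -> -11
negate -> 11
drop   -> (empty)
6      -> 6
8      -> 6 8
rot  — needs 3 operands, stack has 2 → underflow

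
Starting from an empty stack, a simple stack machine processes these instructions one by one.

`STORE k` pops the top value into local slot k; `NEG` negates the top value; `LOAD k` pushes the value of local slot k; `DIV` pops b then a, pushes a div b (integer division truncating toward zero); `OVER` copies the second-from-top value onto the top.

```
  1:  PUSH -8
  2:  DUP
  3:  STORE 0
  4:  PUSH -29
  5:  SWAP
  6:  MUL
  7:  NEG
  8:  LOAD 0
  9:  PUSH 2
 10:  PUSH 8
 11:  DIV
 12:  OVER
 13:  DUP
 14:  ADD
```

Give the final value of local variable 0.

PUSH -8  → [-8]
DUP      → [-8, -8]
STORE 0  → [-8]
PUSH -29 → [-8, -29]
SWAP     → [-29, -8]
MUL      → [232]
NEG      → [-232]
LOAD 0   → [-232, -8]
PUSH 2   → [-232, -8, 2]
PUSH 8   → [-232, -8, 2, 8]
DIV      → [-232, -8, 0]
OVER     → [-232, -8, 0, -8]
DUP      → [-232, -8, 0, -8, -8]
ADD      → [-232, -8, 0, -16]

-8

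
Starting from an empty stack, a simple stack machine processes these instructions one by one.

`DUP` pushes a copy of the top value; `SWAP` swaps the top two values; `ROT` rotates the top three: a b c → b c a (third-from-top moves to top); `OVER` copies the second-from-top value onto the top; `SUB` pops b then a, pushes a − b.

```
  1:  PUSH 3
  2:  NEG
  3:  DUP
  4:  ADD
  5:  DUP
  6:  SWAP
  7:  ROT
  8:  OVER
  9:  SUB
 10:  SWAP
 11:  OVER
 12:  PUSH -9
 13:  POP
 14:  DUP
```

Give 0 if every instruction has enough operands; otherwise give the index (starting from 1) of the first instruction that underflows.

PUSH 3  3
NEG     -3
DUP     -3 -3
ADD     -6
DUP     -6 -6
SWAP    -6 -6
ROT  — needs 3 operands, stack has 2 → underflow

7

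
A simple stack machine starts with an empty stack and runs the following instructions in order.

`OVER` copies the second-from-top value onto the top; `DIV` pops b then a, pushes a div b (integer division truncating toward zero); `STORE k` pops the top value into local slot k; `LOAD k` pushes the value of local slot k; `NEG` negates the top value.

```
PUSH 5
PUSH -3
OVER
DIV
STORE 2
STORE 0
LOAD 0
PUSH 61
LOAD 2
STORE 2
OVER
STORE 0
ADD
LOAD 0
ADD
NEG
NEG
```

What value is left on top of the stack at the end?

PUSH 5   [5]
PUSH -3  [5, -3]
OVER     [5, -3, 5]
DIV      [5, 0]
STORE 2  [5]
STORE 0  []
LOAD 0   [5]
PUSH 61  [5, 61]
LOAD 2   [5, 61, 0]
STORE 2  [5, 61]
OVER     [5, 61, 5]
STORE 0  [5, 61]
ADD      [66]
LOAD 0   [66, 5]
ADD      [71]
NEG      [-71]
NEG      [71]

71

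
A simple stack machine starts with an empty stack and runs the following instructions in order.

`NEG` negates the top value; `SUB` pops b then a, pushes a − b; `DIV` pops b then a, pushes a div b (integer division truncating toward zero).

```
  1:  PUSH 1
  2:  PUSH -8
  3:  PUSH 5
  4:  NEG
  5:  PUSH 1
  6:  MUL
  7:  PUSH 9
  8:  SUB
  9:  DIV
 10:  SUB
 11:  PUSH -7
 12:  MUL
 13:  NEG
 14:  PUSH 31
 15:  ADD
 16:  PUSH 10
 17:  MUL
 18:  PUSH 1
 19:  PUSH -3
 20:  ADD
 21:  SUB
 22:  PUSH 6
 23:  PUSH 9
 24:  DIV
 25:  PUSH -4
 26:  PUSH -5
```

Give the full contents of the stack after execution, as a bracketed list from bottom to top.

PUSH 1   1
PUSH -8  1 -8
PUSH 5   1 -8 5
NEG      1 -8 -5
PUSH 1   1 -8 -5 1
MUL      1 -8 -5
PUSH 9   1 -8 -5 9
SUB      1 -8 -14
DIV      1 0
SUB      1
PUSH -7  1 -7
MUL      -7
NEG      7
PUSH 31  7 31
ADD      38
PUSH 10  38 10
MUL      380
PUSH 1   380 1
PUSH -3  380 1 -3
ADD      380 -2
SUB      382
PUSH 6   382 6
PUSH 9   382 6 9
DIV      382 0
PUSH -4  382 0 -4
PUSH -5  382 0 -4 -5

[382, 0, -4, -5]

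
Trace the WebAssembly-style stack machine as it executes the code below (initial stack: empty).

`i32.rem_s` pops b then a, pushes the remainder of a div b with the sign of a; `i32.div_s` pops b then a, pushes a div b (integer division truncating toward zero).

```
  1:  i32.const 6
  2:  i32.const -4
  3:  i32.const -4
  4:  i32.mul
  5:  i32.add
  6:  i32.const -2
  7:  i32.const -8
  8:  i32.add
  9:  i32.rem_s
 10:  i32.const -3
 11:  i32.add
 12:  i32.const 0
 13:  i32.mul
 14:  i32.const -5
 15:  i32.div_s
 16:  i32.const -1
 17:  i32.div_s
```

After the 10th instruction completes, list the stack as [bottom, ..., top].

[2, -3]

i32.const 6   [6]
i32.const -4  [6, -4]
i32.const -4  [6, -4, -4]
i32.mul       [6, 16]
i32.add       [22]
i32.const -2  [22, -2]
i32.const -8  [22, -2, -8]
i32.add       [22, -10]
i32.rem_s     [2]
i32.const -3  [2, -3]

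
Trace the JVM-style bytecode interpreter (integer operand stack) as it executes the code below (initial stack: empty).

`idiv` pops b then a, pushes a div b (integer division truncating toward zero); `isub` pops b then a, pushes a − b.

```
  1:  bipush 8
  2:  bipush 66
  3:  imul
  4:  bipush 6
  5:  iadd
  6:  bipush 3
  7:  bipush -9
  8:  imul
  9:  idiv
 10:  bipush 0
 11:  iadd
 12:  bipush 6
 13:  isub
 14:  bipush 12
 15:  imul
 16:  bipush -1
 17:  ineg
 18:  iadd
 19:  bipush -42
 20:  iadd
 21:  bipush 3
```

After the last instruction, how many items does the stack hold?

2

bipush 8   → 8
bipush 66  → 8 66
imul       → 528
bipush 6   → 528 6
iadd       → 534
bipush 3   → 534 3
bipush -9  → 534 3 -9
imul       → 534 -27
idiv       → -19
bipush 0   → -19 0
iadd       → -19
bipush 6   → -19 6
isub       → -25
bipush 12  → -25 12
imul       → -300
bipush -1  → -300 -1
ineg       → -300 1
iadd       → -299
bipush -42 → -299 -42
iadd       → -341
bipush 3   → -341 3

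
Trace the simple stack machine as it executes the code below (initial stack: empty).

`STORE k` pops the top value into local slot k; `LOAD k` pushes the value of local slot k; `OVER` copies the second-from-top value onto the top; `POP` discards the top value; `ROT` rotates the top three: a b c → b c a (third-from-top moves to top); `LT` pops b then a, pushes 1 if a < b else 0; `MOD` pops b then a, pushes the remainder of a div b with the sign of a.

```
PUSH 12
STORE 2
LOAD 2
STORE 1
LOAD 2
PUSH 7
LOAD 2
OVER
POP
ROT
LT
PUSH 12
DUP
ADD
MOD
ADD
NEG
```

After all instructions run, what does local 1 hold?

PUSH 12 → [12]
STORE 2 → []
LOAD 2  → [12]
STORE 1 → []
LOAD 2  → [12]
PUSH 7  → [12, 7]
LOAD 2  → [12, 7, 12]
OVER    → [12, 7, 12, 7]
POP     → [12, 7, 12]
ROT     → [7, 12, 12]
LT      → [7, 0]
PUSH 12 → [7, 0, 12]
DUP     → [7, 0, 12, 12]
ADD     → [7, 0, 24]
MOD     → [7, 0]
ADD     → [7]
NEG     → [-7]

12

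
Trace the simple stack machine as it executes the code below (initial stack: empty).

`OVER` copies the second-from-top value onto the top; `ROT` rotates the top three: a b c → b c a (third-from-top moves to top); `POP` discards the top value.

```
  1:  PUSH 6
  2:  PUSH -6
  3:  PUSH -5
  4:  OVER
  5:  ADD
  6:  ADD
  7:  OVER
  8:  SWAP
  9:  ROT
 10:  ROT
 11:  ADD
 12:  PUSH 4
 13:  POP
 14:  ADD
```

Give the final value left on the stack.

-5

PUSH 6  : [6]
PUSH -6 : [6, -6]
PUSH -5 : [6, -6, -5]
OVER    : [6, -6, -5, -6]
ADD     : [6, -6, -11]
ADD     : [6, -17]
OVER    : [6, -17, 6]
SWAP    : [6, 6, -17]
ROT     : [6, -17, 6]
ROT     : [-17, 6, 6]
ADD     : [-17, 12]
PUSH 4  : [-17, 12, 4]
POP     : [-17, 12]
ADD     : [-5]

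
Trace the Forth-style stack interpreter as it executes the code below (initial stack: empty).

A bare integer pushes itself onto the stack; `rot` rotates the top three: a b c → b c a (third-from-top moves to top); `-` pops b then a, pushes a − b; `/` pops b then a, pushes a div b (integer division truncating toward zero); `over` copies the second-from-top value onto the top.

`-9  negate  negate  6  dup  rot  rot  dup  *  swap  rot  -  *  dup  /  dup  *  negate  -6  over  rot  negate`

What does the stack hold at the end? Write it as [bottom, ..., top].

[-6, -1, 1]

-9     → -9
negate → 9
negate → -9
6      → -9 6
dup    → -9 6 6
rot    → 6 6 -9
rot    → 6 -9 6
dup    → 6 -9 6 6
*      → 6 -9 36
swap   → 6 36 -9
rot    → 36 -9 6
-      → 36 -15
*      → -540
dup    → -540 -540
/      → 1
dup    → 1 1
*      → 1
negate → -1
-6     → -1 -6
over   → -1 -6 -1
rot    → -6 -1 -1
negate → -6 -1 1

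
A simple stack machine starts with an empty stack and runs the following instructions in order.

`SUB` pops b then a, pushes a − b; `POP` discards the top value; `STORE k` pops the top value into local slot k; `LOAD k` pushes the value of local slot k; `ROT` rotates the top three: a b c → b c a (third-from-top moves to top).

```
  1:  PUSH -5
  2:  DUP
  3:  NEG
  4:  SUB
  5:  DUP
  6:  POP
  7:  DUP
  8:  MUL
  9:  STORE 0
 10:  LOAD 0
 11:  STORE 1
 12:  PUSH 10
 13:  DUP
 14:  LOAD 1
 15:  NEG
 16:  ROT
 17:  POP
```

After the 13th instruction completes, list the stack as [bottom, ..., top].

PUSH -5 -> -5
DUP     -> -5 -5
NEG     -> -5 5
SUB     -> -10
DUP     -> -10 -10
POP     -> -10
DUP     -> -10 -10
MUL     -> 100
STORE 0 -> (empty)
LOAD 0  -> 100
STORE 1 -> (empty)
PUSH 10 -> 10
DUP     -> 10 10

[10, 10]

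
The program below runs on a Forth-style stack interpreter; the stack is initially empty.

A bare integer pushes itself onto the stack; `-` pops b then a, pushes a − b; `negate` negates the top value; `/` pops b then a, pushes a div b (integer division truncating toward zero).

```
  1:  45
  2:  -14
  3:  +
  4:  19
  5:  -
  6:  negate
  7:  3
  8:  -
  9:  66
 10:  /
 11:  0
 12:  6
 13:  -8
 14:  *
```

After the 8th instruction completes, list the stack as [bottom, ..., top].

45     -> 45
-14    -> 45 -14
+      -> 31
19     -> 31 19
-      -> 12
negate -> -12
3      -> -12 3
-      -> -15

[-15]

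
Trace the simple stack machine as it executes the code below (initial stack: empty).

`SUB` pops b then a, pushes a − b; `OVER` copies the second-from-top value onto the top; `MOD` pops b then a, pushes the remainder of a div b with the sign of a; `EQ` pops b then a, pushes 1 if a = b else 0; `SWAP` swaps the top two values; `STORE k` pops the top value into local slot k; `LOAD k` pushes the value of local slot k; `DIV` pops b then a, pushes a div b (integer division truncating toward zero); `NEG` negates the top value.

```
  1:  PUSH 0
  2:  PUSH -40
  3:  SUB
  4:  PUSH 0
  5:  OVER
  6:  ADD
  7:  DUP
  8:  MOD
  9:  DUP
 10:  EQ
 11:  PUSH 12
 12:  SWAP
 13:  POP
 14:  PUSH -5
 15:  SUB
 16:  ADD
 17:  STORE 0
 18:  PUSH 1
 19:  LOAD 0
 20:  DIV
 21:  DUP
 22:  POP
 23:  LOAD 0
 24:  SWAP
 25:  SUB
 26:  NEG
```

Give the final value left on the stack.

-57

PUSH 0   : 0
PUSH -40 : 0 -40
SUB      : 40
PUSH 0   : 40 0
OVER     : 40 0 40
ADD      : 40 40
DUP      : 40 40 40
MOD      : 40 0
DUP      : 40 0 0
EQ       : 40 1
PUSH 12  : 40 1 12
SWAP     : 40 12 1
POP      : 40 12
PUSH -5  : 40 12 -5
SUB      : 40 17
ADD      : 57
STORE 0  : (empty)
PUSH 1   : 1
LOAD 0   : 1 57
DIV      : 0
DUP      : 0 0
POP      : 0
LOAD 0   : 0 57
SWAP     : 57 0
SUB      : 57
NEG      : -57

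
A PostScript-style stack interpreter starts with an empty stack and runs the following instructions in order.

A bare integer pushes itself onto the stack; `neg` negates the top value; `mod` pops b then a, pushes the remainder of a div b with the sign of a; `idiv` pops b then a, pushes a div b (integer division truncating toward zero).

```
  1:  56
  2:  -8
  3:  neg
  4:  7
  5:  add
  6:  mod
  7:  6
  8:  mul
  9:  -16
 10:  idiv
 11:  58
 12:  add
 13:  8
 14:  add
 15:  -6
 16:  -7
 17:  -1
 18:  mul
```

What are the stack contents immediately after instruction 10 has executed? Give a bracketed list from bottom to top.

[-4]

56   -> 56
-8   -> 56 -8
neg  -> 56 8
7    -> 56 8 7
add  -> 56 15
mod  -> 11
6    -> 11 6
mul  -> 66
-16  -> 66 -16
idiv -> -4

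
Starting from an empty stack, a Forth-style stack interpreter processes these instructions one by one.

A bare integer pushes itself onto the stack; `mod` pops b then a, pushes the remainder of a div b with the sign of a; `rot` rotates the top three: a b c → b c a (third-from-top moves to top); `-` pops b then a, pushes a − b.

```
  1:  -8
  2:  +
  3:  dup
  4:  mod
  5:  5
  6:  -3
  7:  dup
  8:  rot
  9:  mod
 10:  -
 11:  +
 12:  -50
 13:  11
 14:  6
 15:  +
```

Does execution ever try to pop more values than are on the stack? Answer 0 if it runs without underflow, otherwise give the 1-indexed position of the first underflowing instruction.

2

-8 → -8
+  — needs 2 operands, stack has 1 → underflow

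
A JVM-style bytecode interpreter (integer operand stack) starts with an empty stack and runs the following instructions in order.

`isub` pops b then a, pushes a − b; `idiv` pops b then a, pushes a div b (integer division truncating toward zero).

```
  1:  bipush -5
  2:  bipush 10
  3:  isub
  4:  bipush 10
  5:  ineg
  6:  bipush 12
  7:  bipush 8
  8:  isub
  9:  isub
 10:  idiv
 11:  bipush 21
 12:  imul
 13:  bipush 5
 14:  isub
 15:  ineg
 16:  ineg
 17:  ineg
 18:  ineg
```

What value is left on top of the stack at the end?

16

bipush -5 → [-5]
bipush 10 → [-5, 10]
isub      → [-15]
bipush 10 → [-15, 10]
ineg      → [-15, -10]
bipush 12 → [-15, -10, 12]
bipush 8  → [-15, -10, 12, 8]
isub      → [-15, -10, 4]
isub      → [-15, -14]
idiv      → [1]
bipush 21 → [1, 21]
imul      → [21]
bipush 5  → [21, 5]
isub      → [16]
ineg      → [-16]
ineg      → [16]
ineg      → [-16]
ineg      → [16]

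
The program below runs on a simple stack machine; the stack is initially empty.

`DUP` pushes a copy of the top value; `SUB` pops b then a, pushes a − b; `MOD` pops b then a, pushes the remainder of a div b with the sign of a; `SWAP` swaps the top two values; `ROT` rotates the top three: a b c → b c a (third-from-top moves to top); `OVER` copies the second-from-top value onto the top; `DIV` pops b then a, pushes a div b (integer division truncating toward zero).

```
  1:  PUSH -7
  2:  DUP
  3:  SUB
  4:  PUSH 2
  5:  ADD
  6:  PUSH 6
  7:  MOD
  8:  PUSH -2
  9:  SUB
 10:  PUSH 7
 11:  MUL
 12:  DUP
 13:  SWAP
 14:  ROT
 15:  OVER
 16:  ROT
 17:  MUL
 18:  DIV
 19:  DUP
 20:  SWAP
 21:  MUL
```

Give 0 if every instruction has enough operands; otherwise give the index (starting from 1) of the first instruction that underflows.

14

PUSH -7  -7
DUP      -7 -7
SUB      0
PUSH 2   0 2
ADD      2
PUSH 6   2 6
MOD      2
PUSH -2  2 -2
SUB      4
PUSH 7   4 7
MUL      28
DUP      28 28
SWAP     28 28
ROT  — needs 3 operands, stack has 2 → underflow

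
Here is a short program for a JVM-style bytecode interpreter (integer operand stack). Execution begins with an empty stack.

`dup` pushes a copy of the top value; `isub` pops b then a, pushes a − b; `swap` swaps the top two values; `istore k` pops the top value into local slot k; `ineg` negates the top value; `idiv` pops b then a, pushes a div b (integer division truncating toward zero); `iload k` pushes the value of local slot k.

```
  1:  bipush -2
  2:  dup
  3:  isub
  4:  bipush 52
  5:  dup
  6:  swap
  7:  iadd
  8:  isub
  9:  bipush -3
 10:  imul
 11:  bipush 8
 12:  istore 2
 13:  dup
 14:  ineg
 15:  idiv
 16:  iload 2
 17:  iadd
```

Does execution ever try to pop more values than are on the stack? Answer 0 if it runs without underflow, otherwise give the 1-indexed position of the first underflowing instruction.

0

bipush -2 -> [-2]
dup       -> [-2, -2]
isub      -> [0]
bipush 52 -> [0, 52]
dup       -> [0, 52, 52]
swap      -> [0, 52, 52]
iadd      -> [0, 104]
isub      -> [-104]
bipush -3 -> [-104, -3]
imul      -> [312]
bipush 8  -> [312, 8]
istore 2  -> [312]
dup       -> [312, 312]
ineg      -> [312, -312]
idiv      -> [-1]
iload 2   -> [-1, 8]
iadd      -> [7]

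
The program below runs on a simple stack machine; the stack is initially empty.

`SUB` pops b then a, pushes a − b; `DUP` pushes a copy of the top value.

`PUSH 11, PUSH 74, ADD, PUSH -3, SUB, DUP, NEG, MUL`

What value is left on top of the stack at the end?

PUSH 11 : [11]
PUSH 74 : [11, 74]
ADD     : [85]
PUSH -3 : [85, -3]
SUB     : [88]
DUP     : [88, 88]
NEG     : [88, -88]
MUL     : [-7744]

-7744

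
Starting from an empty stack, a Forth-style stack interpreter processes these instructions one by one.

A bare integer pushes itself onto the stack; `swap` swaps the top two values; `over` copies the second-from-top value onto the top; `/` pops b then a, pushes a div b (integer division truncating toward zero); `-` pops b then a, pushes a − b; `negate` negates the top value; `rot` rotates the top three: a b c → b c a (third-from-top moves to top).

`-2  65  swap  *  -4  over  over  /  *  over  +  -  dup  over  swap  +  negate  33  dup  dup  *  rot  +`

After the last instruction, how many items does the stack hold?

-2     -> [-2]
65     -> [-2, 65]
swap   -> [65, -2]
*      -> [-130]
-4     -> [-130, -4]
over   -> [-130, -4, -130]
over   -> [-130, -4, -130, -4]
/      -> [-130, -4, 32]
*      -> [-130, -128]
over   -> [-130, -128, -130]
+      -> [-130, -258]
-      -> [128]
dup    -> [128, 128]
over   -> [128, 128, 128]
swap   -> [128, 128, 128]
+      -> [128, 256]
negate -> [128, -256]
33     -> [128, -256, 33]
dup    -> [128, -256, 33, 33]
dup    -> [128, -256, 33, 33, 33]
*      -> [128, -256, 33, 1089]
rot    -> [128, 33, 1089, -256]
+      -> [128, 33, 833]

3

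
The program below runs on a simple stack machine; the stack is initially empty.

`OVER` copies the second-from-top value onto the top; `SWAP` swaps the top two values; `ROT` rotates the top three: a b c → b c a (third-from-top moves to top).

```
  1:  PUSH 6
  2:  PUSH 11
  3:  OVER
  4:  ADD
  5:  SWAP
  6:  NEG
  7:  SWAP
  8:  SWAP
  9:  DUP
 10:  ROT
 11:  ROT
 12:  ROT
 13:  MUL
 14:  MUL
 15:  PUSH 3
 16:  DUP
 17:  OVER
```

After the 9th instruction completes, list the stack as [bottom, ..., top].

[17, -6, -6]

PUSH 6  → [6]
PUSH 11 → [6, 11]
OVER    → [6, 11, 6]
ADD     → [6, 17]
SWAP    → [17, 6]
NEG     → [17, -6]
SWAP    → [-6, 17]
SWAP    → [17, -6]
DUP     → [17, -6, -6]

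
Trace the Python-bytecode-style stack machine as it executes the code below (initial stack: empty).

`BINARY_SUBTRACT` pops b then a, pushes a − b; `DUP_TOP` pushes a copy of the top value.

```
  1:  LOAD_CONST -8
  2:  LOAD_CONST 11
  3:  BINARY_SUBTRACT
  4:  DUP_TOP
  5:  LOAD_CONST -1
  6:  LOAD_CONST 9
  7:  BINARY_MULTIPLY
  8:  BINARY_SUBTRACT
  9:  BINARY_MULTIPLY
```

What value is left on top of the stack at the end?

LOAD_CONST -8    -8
LOAD_CONST 11    -8 11
BINARY_SUBTRACT  -19
DUP_TOP          -19 -19
LOAD_CONST -1    -19 -19 -1
LOAD_CONST 9     -19 -19 -1 9
BINARY_MULTIPLY  -19 -19 -9
BINARY_SUBTRACT  -19 -10
BINARY_MULTIPLY  190

190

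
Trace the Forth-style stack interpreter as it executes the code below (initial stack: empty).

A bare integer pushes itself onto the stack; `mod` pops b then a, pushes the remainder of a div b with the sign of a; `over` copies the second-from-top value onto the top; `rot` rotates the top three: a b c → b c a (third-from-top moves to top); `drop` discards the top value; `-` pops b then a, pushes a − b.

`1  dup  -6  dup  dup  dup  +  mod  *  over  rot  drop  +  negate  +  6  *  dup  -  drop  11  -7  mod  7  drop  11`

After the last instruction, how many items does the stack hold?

2

1      : [1]
dup    : [1, 1]
-6     : [1, 1, -6]
dup    : [1, 1, -6, -6]
dup    : [1, 1, -6, -6, -6]
dup    : [1, 1, -6, -6, -6, -6]
+      : [1, 1, -6, -6, -12]
mod    : [1, 1, -6, -6]
*      : [1, 1, 36]
over   : [1, 1, 36, 1]
rot    : [1, 36, 1, 1]
drop   : [1, 36, 1]
+      : [1, 37]
negate : [1, -37]
+      : [-36]
6      : [-36, 6]
*      : [-216]
dup    : [-216, -216]
-      : [0]
drop   : []
11     : [11]
-7     : [11, -7]
mod    : [4]
7      : [4, 7]
drop   : [4]
11     : [4, 11]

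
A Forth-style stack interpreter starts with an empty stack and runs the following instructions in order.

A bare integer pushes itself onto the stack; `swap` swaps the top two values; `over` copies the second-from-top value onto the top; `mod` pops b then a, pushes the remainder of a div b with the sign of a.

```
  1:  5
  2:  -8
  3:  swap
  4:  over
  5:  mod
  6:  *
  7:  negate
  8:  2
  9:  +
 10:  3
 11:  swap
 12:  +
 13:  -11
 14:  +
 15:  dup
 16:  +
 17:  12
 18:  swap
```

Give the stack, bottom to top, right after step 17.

5       5
-8      5 -8
swap    -8 5
over    -8 5 -8
mod     -8 5
*       -40
negate  40
2       40 2
+       42
3       42 3
swap    3 42
+       45
-11     45 -11
+       34
dup     34 34
+       68
12      68 12

[68, 12]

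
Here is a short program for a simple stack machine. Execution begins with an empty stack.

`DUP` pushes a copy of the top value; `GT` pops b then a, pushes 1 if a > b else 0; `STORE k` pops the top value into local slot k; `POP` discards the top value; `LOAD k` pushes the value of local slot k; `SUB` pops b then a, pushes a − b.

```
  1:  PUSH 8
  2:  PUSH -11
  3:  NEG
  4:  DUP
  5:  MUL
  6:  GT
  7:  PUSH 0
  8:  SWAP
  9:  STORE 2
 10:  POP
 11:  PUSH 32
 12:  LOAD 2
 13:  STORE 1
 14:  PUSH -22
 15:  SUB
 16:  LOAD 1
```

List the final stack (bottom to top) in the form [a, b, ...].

[54, 0]

PUSH 8   → [8]
PUSH -11 → [8, -11]
NEG      → [8, 11]
DUP      → [8, 11, 11]
MUL      → [8, 121]
GT       → [0]
PUSH 0   → [0, 0]
SWAP     → [0, 0]
STORE 2  → [0]
POP      → []
PUSH 32  → [32]
LOAD 2   → [32, 0]
STORE 1  → [32]
PUSH -22 → [32, -22]
SUB      → [54]
LOAD 1   → [54, 0]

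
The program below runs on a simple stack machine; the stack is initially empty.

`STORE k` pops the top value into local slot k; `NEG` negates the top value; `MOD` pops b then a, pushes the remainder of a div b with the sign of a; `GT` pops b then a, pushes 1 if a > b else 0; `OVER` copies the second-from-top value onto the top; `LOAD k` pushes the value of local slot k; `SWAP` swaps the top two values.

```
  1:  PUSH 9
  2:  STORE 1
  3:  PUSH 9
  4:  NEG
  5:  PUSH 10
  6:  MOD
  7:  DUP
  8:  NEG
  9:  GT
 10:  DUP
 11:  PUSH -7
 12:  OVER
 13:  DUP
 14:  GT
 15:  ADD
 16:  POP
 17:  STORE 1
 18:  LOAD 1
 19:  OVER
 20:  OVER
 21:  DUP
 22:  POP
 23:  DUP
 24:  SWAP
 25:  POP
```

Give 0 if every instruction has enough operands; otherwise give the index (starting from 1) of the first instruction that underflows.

0

PUSH 9  → 9
STORE 1 → (empty)
PUSH 9  → 9
NEG     → -9
PUSH 10 → -9 10
MOD     → -9
DUP     → -9 -9
NEG     → -9 9
GT      → 0
DUP     → 0 0
PUSH -7 → 0 0 -7
OVER    → 0 0 -7 0
DUP     → 0 0 -7 0 0
GT      → 0 0 -7 0
ADD     → 0 0 -7
POP     → 0 0
STORE 1 → 0
LOAD 1  → 0 0
OVER    → 0 0 0
OVER    → 0 0 0 0
DUP     → 0 0 0 0 0
POP     → 0 0 0 0
DUP     → 0 0 0 0 0
SWAP    → 0 0 0 0 0
POP     → 0 0 0 0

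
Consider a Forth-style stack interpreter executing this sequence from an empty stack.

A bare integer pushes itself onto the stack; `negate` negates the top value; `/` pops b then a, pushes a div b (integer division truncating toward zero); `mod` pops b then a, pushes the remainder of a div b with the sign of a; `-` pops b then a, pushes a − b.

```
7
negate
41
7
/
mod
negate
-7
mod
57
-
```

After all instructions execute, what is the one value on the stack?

7      → [7]
negate → [-7]
41     → [-7, 41]
7      → [-7, 41, 7]
/      → [-7, 5]
mod    → [-2]
negate → [2]
-7     → [2, -7]
mod    → [2]
57     → [2, 57]
-      → [-55]

-55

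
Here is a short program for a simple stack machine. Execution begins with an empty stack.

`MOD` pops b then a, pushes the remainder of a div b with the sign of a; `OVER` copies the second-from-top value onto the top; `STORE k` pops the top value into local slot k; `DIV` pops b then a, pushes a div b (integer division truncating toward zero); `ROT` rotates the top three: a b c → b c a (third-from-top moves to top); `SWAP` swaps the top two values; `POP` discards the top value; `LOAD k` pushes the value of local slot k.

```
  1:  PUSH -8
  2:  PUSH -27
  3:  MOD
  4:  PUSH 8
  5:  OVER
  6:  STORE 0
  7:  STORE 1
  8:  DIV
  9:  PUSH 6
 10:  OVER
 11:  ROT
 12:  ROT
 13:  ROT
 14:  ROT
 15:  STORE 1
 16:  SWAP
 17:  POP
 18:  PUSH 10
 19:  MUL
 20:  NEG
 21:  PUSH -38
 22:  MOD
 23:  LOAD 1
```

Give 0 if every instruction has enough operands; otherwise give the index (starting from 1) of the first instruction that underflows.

8

PUSH -8  -> [-8]
PUSH -27 -> [-8, -27]
MOD      -> [-8]
PUSH 8   -> [-8, 8]
OVER     -> [-8, 8, -8]
STORE 0  -> [-8, 8]
STORE 1  -> [-8]
DIV  — needs 2 operands, stack has 1 → underflow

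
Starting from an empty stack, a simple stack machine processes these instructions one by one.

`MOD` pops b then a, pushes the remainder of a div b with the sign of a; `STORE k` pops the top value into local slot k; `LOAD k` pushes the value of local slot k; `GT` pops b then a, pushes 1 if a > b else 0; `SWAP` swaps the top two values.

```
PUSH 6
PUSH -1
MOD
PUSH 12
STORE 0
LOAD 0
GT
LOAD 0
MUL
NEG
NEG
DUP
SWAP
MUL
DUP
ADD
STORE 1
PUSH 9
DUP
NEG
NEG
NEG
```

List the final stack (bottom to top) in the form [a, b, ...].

[9, -9]

PUSH 6  : [6]
PUSH -1 : [6, -1]
MOD     : [0]
PUSH 12 : [0, 12]
STORE 0 : [0]
LOAD 0  : [0, 12]
GT      : [0]
LOAD 0  : [0, 12]
MUL     : [0]
NEG     : [0]
NEG     : [0]
DUP     : [0, 0]
SWAP    : [0, 0]
MUL     : [0]
DUP     : [0, 0]
ADD     : [0]
STORE 1 : []
PUSH 9  : [9]
DUP     : [9, 9]
NEG     : [9, -9]
NEG     : [9, 9]
NEG     : [9, -9]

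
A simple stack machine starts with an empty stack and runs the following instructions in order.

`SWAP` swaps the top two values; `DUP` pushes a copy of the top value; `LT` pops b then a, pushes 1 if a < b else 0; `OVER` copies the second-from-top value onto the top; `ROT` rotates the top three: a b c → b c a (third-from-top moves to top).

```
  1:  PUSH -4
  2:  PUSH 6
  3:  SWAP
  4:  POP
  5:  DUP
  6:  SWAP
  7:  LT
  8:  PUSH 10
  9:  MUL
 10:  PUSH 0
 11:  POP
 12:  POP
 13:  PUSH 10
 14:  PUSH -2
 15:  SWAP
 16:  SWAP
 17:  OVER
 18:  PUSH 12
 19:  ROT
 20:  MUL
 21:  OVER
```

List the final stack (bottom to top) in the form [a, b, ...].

[10, 10, -24, 10]

PUSH -4 -> -4
PUSH 6  -> -4 6
SWAP    -> 6 -4
POP     -> 6
DUP     -> 6 6
SWAP    -> 6 6
LT      -> 0
PUSH 10 -> 0 10
MUL     -> 0
PUSH 0  -> 0 0
POP     -> 0
POP     -> (empty)
PUSH 10 -> 10
PUSH -2 -> 10 -2
SWAP    -> -2 10
SWAP    -> 10 -2
OVER    -> 10 -2 10
PUSH 12 -> 10 -2 10 12
ROT     -> 10 10 12 -2
MUL     -> 10 10 -24
OVER    -> 10 10 -24 10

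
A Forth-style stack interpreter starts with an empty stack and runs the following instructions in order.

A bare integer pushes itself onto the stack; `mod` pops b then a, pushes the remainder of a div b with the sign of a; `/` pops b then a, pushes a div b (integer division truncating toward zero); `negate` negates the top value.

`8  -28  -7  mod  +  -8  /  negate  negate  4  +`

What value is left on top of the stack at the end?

3

8       8
-28     8 -28
-7      8 -28 -7
mod     8 0
+       8
-8      8 -8
/       -1
negate  1
negate  -1
4       -1 4
+       3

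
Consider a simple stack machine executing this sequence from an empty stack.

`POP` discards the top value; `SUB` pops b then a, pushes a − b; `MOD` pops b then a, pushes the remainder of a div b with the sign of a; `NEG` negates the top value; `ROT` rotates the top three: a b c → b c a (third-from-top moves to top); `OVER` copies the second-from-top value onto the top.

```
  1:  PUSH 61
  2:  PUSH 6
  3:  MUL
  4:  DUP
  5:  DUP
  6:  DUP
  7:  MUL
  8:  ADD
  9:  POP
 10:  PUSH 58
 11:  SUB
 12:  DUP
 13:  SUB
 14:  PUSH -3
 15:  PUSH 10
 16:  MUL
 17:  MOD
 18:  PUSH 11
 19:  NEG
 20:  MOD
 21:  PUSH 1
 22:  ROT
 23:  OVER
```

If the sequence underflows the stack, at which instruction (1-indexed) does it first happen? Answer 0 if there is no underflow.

PUSH 61 : 61
PUSH 6  : 61 6
MUL     : 366
DUP     : 366 366
DUP     : 366 366 366
DUP     : 366 366 366 366
MUL     : 366 366 133956
ADD     : 366 134322
POP     : 366
PUSH 58 : 366 58
SUB     : 308
DUP     : 308 308
SUB     : 0
PUSH -3 : 0 -3
PUSH 10 : 0 -3 10
MUL     : 0 -30
MOD     : 0
PUSH 11 : 0 11
NEG     : 0 -11
MOD     : 0
PUSH 1  : 0 1
ROT  — needs 3 operands, stack has 2 → underflow

22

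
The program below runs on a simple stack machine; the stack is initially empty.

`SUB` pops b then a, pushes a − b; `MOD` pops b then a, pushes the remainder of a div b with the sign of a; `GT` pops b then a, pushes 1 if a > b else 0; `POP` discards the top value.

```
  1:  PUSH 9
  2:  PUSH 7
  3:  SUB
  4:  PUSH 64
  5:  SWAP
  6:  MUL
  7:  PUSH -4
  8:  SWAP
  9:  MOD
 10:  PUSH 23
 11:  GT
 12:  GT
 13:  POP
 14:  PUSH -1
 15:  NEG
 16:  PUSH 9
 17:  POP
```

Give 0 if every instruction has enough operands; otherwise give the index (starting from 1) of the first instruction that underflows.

12

PUSH 9  : 9
PUSH 7  : 9 7
SUB     : 2
PUSH 64 : 2 64
SWAP    : 64 2
MUL     : 128
PUSH -4 : 128 -4
SWAP    : -4 128
MOD     : -4
PUSH 23 : -4 23
GT      : 0
GT  — needs 2 operands, stack has 1 → underflow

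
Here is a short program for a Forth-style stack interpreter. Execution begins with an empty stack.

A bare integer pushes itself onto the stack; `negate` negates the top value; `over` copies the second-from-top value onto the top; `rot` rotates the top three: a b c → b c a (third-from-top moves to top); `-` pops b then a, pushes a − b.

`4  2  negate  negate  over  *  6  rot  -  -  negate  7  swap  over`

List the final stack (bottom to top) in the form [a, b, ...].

4      → [4]
2      → [4, 2]
negate → [4, -2]
negate → [4, 2]
over   → [4, 2, 4]
*      → [4, 8]
6      → [4, 8, 6]
rot    → [8, 6, 4]
-      → [8, 2]
-      → [6]
negate → [-6]
7      → [-6, 7]
swap   → [7, -6]
over   → [7, -6, 7]

[7, -6, 7]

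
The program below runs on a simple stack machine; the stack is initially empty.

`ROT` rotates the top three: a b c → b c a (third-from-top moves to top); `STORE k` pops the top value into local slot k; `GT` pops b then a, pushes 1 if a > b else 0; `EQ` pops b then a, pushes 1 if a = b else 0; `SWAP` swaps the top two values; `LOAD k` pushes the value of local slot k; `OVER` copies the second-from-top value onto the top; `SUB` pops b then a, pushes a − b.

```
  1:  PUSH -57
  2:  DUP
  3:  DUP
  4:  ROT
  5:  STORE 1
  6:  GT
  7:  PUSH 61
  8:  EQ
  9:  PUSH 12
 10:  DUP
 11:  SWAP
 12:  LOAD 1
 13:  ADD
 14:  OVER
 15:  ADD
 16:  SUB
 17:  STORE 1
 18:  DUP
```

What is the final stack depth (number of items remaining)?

PUSH -57  [-57]
DUP       [-57, -57]
DUP       [-57, -57, -57]
ROT       [-57, -57, -57]
STORE 1   [-57, -57]
GT        [0]
PUSH 61   [0, 61]
EQ        [0]
PUSH 12   [0, 12]
DUP       [0, 12, 12]
SWAP      [0, 12, 12]
LOAD 1    [0, 12, 12, -57]
ADD       [0, 12, -45]
OVER      [0, 12, -45, 12]
ADD       [0, 12, -33]
SUB       [0, 45]
STORE 1   [0]
DUP       [0, 0]

2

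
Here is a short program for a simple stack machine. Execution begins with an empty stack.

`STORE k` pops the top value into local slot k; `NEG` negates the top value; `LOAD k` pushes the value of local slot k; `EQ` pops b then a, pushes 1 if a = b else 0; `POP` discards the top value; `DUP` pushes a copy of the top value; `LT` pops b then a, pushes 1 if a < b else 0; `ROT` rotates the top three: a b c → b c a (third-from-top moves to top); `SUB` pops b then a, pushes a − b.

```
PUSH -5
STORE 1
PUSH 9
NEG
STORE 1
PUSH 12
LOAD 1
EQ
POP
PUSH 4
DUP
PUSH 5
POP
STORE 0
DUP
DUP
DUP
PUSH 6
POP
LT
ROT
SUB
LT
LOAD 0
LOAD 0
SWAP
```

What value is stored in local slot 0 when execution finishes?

PUSH -5  -5
STORE 1  (empty)
PUSH 9   9
NEG      -9
STORE 1  (empty)
PUSH 12  12
LOAD 1   12 -9
EQ       0
POP      (empty)
PUSH 4   4
DUP      4 4
PUSH 5   4 4 5
POP      4 4
STORE 0  4
DUP      4 4
DUP      4 4 4
DUP      4 4 4 4
PUSH 6   4 4 4 4 6
POP      4 4 4 4
LT       4 4 0
ROT      4 0 4
SUB      4 -4
LT       0
LOAD 0   0 4
LOAD 0   0 4 4
SWAP     0 4 4

4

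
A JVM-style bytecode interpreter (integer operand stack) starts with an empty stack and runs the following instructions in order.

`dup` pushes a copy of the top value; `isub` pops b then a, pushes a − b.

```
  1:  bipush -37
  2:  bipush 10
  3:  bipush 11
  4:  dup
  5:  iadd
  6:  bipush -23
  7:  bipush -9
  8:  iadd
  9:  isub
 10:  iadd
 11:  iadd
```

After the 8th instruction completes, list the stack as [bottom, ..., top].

bipush -37  -37
bipush 10   -37 10
bipush 11   -37 10 11
dup         -37 10 11 11
iadd        -37 10 22
bipush -23  -37 10 22 -23
bipush -9   -37 10 22 -23 -9
iadd        -37 10 22 -32

[-37, 10, 22, -32]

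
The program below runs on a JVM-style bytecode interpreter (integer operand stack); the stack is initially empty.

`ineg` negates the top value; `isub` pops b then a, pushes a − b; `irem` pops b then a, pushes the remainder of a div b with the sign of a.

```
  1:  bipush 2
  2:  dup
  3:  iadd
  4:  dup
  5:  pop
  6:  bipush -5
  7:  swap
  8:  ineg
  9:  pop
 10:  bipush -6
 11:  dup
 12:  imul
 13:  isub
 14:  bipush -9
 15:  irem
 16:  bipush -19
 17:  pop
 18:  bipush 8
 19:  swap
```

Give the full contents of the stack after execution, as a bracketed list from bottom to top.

[8, -5]

bipush 2   : [2]
dup        : [2, 2]
iadd       : [4]
dup        : [4, 4]
pop        : [4]
bipush -5  : [4, -5]
swap       : [-5, 4]
ineg       : [-5, -4]
pop        : [-5]
bipush -6  : [-5, -6]
dup        : [-5, -6, -6]
imul       : [-5, 36]
isub       : [-41]
bipush -9  : [-41, -9]
irem       : [-5]
bipush -19 : [-5, -19]
pop        : [-5]
bipush 8   : [-5, 8]
swap       : [8, -5]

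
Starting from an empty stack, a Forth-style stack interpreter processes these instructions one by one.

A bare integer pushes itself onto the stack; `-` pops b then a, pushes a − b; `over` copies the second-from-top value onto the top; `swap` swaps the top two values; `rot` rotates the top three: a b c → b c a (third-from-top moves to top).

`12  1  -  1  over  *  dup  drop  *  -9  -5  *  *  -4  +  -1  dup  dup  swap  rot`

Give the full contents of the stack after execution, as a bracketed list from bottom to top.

[5441, -1, -1, -1]

12   -> [12]
1    -> [12, 1]
-    -> [11]
1    -> [11, 1]
over -> [11, 1, 11]
*    -> [11, 11]
dup  -> [11, 11, 11]
drop -> [11, 11]
*    -> [121]
-9   -> [121, -9]
-5   -> [121, -9, -5]
*    -> [121, 45]
*    -> [5445]
-4   -> [5445, -4]
+    -> [5441]
-1   -> [5441, -1]
dup  -> [5441, -1, -1]
dup  -> [5441, -1, -1, -1]
swap -> [5441, -1, -1, -1]
rot  -> [5441, -1, -1, -1]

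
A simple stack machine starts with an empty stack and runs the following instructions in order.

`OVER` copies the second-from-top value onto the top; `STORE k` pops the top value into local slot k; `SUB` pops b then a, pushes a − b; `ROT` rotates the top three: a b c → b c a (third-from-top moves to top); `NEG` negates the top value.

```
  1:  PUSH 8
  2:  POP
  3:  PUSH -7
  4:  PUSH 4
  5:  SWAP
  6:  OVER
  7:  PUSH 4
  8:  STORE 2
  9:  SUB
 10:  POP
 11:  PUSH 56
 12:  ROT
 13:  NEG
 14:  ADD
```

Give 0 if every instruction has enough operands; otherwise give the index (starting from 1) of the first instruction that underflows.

12

PUSH 8   8
POP      (empty)
PUSH -7  -7
PUSH 4   -7 4
SWAP     4 -7
OVER     4 -7 4
PUSH 4   4 -7 4 4
STORE 2  4 -7 4
SUB      4 -11
POP      4
PUSH 56  4 56
ROT  — needs 3 operands, stack has 2 → underflow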